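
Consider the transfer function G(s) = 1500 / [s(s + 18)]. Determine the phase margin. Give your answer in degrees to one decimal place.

Gain crossover: |G(jω)| = 1 at ω ≈ 36.7 rad/s.
∠G(j36.7) = −90° − arctan(36.7/18) ≈ -153.87°
PM = 180° + (-153.87°) = 26.13°

26.1 deg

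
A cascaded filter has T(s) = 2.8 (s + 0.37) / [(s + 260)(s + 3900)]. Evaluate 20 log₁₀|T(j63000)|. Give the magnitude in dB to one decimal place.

|j63000 + 0.37| = √(63000² + 0.37²) = 6.3e+04
|j63000 + 260| = √(63000² + 260²) = 6.3e+04
|j63000 + 3900| = √(63000² + 3900²) = 6.312e+04
|T(j63000)| = 2.8 × 6.3e+04 / (6.3e+04 × 6.312e+04) = 4.4359e-05
20 log₁₀(4.4359e-05) = -87.06 dB

-87.1 dB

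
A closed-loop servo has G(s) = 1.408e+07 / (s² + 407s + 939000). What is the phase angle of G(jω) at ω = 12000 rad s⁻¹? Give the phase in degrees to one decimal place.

∠[(j12000)² + 407(j12000) + 939000] = ∠[-1.4306e+08 + j4.884e+06] = 178.04°
∠G(j12000) = −178.04° = -178.04°

-178.0°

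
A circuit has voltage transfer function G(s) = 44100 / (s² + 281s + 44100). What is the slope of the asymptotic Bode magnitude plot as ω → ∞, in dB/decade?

-40 dB/decade

With 0 zeros and 2 poles, the high-frequency asymptotic slope is 20 × (0 − 2) = -40 dB/decade.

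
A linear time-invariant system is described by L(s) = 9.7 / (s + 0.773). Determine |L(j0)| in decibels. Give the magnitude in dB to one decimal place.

L(0) = 9.7 / 0.773 = 12.549
20 log₁₀(12.549) = 21.97 dB

22.0 dB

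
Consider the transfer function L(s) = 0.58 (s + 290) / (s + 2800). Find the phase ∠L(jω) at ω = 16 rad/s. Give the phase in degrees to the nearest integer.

3°

∠(j16 + 290) = arctan(16/290) = 3.16°
∠(j16 + 2800) = arctan(16/2800) = 0.33°
∠L(j16) = 3.16° − 0.33° = 2.83°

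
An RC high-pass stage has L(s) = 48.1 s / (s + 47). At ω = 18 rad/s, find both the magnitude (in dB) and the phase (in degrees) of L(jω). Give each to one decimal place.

|L| = 24.7 dB, ∠L = 69.0 deg

|j18| = 18
|j18 + 47| = √(18² + 47²) = 50.33
|L(j18)| = 48.1 × 18 / 50.33 = 17.203
20 log₁₀(17.203) = 24.71 dB
∠(j18) = 90.00°
∠(j18 + 47) = arctan(18/47) = 20.96°
∠L(j18) = 90.00° − 20.96° = 69.04°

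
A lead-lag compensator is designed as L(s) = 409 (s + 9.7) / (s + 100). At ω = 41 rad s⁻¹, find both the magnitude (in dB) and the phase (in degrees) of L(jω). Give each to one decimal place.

|j41 + 9.7| = √(41² + 9.7²) = 42.13
|j41 + 100| = √(41² + 100²) = 108.1
|L(j41)| = 409 × 42.13 / 108.1 = 159.44
20 log₁₀(159.44) = 44.05 dB
∠(j41 + 9.7) = arctan(41/9.7) = 76.69°
∠(j41 + 100) = arctan(41/100) = 22.29°
∠L(j41) = 76.69° − 22.29° = 54.40°

|L| = 44.1 dB, ∠L = 54.4°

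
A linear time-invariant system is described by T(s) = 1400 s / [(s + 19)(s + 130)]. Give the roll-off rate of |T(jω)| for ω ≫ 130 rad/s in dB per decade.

-20 dB/decade

With 1 zero and 2 poles, the high-frequency asymptotic slope is 20 × (1 − 2) = -20 dB/decade.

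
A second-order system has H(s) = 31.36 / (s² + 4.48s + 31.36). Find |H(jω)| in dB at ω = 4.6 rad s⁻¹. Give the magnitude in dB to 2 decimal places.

|(j4.6)² + 4.48(j4.6) + 31.36| = |10.2 + j20.608| = 22.99
|H(j4.6)| = 31.36 / 22.99 = 1.3638
20 log₁₀(1.3638) = 2.695 dB

2.70 dB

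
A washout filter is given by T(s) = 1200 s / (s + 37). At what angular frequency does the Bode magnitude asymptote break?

The single real pole at s = −37 gives a corner at ω = 37 rad s⁻¹.

37 rad s⁻¹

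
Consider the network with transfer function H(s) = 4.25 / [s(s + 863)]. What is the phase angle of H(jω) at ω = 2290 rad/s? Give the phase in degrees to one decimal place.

-159.4 deg

∠(j2290 + 863) = arctan(2290/863) = 69.35°
∠(j2290) = 90.00°
∠H(j2290) = − (69.35° + 90.00°) = -159.35°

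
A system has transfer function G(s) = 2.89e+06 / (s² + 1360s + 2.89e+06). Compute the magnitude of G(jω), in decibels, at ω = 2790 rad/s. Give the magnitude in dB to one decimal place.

|(j2790)² + 1360(j2790) + 2.89e+06| = |-4.8941e+06 + j3.7944e+06| = 6.193e+06
|G(j2790)| = 2.89e+06 / 6.193e+06 = 0.46668
20 log₁₀(0.46668) = -6.62 dB

-6.6 dB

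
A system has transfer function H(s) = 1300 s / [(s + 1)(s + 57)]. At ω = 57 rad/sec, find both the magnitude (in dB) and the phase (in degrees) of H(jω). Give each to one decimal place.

|H| = 24.1 dB, ∠H = -44.0°

|j57| = 57
|j57 + 1| = √(57² + 1²) = 57.01
|j57 + 57| = √(57² + 57²) = 80.61
|H(j57)| = 1300 × 57 / (57.01 × 80.61) = 16.125
20 log₁₀(16.125) = 24.15 dB
∠(j57) = 90.00°
∠(j57 + 1) = arctan(57/1) = 88.99°
∠(j57 + 57) = arctan(57/57) = 45.00°
∠H(j57) = 90.00° − (88.99° + 45.00°) = -43.99°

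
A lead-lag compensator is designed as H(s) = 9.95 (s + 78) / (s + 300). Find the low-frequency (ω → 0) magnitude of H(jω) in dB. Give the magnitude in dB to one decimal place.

8.3 dB

H(0) = 9.95 × 78 / 300 = 2.587
20 log₁₀(2.587) = 8.26 dB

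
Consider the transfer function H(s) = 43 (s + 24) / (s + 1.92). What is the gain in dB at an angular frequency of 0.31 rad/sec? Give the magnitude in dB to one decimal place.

54.5 dB

|j0.31 + 24| = √(0.31² + 24²) = 24
|j0.31 + 1.92| = √(0.31² + 1.92²) = 1.945
|H(j0.31)| = 43 × 24 / 1.945 = 530.67
20 log₁₀(530.67) = 54.50 dB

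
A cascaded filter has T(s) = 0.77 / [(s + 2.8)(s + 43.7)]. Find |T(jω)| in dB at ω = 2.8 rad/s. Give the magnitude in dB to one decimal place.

-47.1 dB

|j2.8 + 2.8| = √(2.8² + 2.8²) = 3.96
|j2.8 + 43.7| = √(2.8² + 43.7²) = 43.79
|T(j2.8)| = 0.77 / (3.96 × 43.79) = 0.0044407
20 log₁₀(0.0044407) = -47.05 dB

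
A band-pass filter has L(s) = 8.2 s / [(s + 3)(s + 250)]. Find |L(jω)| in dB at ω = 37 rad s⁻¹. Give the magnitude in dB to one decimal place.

|j37| = 37
|j37 + 3| = √(37² + 3²) = 37.12
|j37 + 250| = √(37² + 250²) = 252.7
|L(j37)| = 8.2 × 37 / (37.12 × 252.7) = 0.03234
20 log₁₀(0.03234) = -29.81 dB

-29.8 dB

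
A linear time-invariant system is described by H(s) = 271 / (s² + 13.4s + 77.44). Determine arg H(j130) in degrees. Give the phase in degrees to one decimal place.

∠[(j130)² + 13.4(j130) + 77.44] = ∠[-16823 + j1742] = 174.09°
∠H(j130) = −174.09° = -174.09°

-174.1°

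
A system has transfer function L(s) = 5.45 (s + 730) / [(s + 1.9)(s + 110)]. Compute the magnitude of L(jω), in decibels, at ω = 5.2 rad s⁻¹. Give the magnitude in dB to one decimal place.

|j5.2 + 730| = √(5.2² + 730²) = 730
|j5.2 + 1.9| = √(5.2² + 1.9²) = 5.536
|j5.2 + 110| = √(5.2² + 110²) = 110.1
|L(j5.2)| = 5.45 × 730 / (5.536 × 110.1) = 6.5259
20 log₁₀(6.5259) = 16.29 dB

16.3 dB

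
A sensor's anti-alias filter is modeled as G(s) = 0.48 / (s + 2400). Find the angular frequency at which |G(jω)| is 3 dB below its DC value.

2400 rad/s

For a single-pole low-pass, the −3 dB point is at the pole: ω = 2400 rad/s.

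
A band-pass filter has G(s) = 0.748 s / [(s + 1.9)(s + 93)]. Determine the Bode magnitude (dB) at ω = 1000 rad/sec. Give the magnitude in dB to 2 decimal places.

-62.56 dB

|j1000| = 1000
|j1000 + 1.9| = √(1000² + 1.9²) = 1000
|j1000 + 93| = √(1000² + 93²) = 1004
|G(j1000)| = 0.748 × 1000 / (1000 × 1004) = 0.00074478
20 log₁₀(0.00074478) = -62.559 dB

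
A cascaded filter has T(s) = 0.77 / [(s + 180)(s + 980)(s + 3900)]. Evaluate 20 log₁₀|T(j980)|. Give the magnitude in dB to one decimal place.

|j980 + 180| = √(980² + 180²) = 996.4
|j980 + 980| = √(980² + 980²) = 1386
|j980 + 3900| = √(980² + 3900²) = 4021
|T(j980)| = 0.77 / (996.4 × 1386 × 4021) = 1.3866e-10
20 log₁₀(1.3866e-10) = -197.16 dB

-197.2 dB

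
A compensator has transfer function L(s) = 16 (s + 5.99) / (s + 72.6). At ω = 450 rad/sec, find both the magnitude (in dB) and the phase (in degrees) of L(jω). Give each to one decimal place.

|j450 + 5.99| = √(450² + 5.99²) = 450
|j450 + 72.6| = √(450² + 72.6²) = 455.8
|L(j450)| = 16 × 450 / 455.8 = 15.797
20 log₁₀(15.797) = 23.97 dB
∠(j450 + 5.99) = arctan(450/5.99) = 89.24°
∠(j450 + 72.6) = arctan(450/72.6) = 80.84°
∠L(j450) = 89.24° − 80.84° = 8.40°

|L| = 24.0 dB, ∠L = 8.4°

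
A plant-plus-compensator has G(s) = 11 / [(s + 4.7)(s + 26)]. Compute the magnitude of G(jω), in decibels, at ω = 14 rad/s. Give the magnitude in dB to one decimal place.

-32.0 dB

|j14 + 4.7| = √(14² + 4.7²) = 14.77
|j14 + 26| = √(14² + 26²) = 29.53
|G(j14)| = 11 / (14.77 × 29.53) = 0.025224
20 log₁₀(0.025224) = -31.96 dB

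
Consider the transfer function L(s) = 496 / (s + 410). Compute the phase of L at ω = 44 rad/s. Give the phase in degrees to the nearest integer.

∠(j44 + 410) = arctan(44/410) = 6.13°
∠L(j44) = −6.13° = -6.13°

-6 deg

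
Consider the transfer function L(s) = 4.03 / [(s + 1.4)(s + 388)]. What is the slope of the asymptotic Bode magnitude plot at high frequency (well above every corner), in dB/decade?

With 0 zeros and 2 poles, the high-frequency asymptotic slope is 20 × (0 − 2) = -40 dB/decade.

-40 dB/decade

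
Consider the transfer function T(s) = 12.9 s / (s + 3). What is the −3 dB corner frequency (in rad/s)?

3 rad/s

For a single-pole high-pass, the −3 dB point is at the pole: ω = 3 rad/s.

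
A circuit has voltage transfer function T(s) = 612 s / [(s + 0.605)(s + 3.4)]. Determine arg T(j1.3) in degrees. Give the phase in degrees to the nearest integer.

4 deg

∠(j1.3) = 90.00°
∠(j1.3 + 0.605) = arctan(1.3/0.605) = 65.04°
∠(j1.3 + 3.4) = arctan(1.3/3.4) = 20.92°
∠T(j1.3) = 90.00° − (65.04° + 20.92°) = 4.03°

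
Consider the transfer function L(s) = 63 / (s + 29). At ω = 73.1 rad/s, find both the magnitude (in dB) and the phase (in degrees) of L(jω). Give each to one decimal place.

|j73.1 + 29| = √(73.1² + 29²) = 78.64
|L(j73.1)| = 63 / 78.64 = 0.8011
20 log₁₀(0.8011) = -1.93 dB
∠(j73.1 + 29) = arctan(73.1/29) = 68.36°
∠L(j73.1) = −68.36° = -68.36°

|L| = -1.9 dB, ∠L = -68.4°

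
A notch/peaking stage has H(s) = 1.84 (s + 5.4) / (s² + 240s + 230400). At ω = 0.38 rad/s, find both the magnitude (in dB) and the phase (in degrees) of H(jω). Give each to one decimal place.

|H| = -87.3 dB, ∠H = 4.0°

|j0.38 + 5.4| = √(0.38² + 5.4²) = 5.413
|(j0.38)² + 240(j0.38) + 230400| = |2.304e+05 + j91.2| = 2.304e+05
|H(j0.38)| = 1.84 × 5.413 / 2.304e+05 = 4.3232e-05
20 log₁₀(4.3232e-05) = -87.28 dB
∠(j0.38 + 5.4) = arctan(0.38/5.4) = 4.03°
∠[(j0.38)² + 240(j0.38) + 230400] = ∠[2.304e+05 + j91.2] = 0.02°
∠H(j0.38) = 4.03° − 0.02° = 4.00°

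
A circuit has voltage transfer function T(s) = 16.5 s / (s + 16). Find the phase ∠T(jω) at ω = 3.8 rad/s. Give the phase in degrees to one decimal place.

76.6°

∠(j3.8) = 90.00°
∠(j3.8 + 16) = arctan(3.8/16) = 13.36°
∠T(j3.8) = 90.00° − 13.36° = 76.64°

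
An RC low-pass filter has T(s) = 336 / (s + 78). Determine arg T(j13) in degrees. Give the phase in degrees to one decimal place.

∠(j13 + 78) = arctan(13/78) = 9.46°
∠T(j13) = −9.46° = -9.46°

-9.5 deg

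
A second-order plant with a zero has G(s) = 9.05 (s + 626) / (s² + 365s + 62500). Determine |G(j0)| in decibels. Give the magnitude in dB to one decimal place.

-20.9 dB

G(0) = 9.05 × 626 / 62500 = 0.090645
20 log₁₀(0.090645) = -20.85 dB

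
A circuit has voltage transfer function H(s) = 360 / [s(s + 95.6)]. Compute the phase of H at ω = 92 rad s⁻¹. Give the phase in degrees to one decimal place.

-133.9°

∠(j92 + 95.6) = arctan(92/95.6) = 43.90°
∠(j92) = 90.00°
∠H(j92) = − (43.90° + 90.00°) = -133.90°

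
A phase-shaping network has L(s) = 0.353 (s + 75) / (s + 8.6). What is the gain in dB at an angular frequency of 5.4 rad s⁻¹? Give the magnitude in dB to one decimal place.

8.3 dB

|j5.4 + 75| = √(5.4² + 75²) = 75.19
|j5.4 + 8.6| = √(5.4² + 8.6²) = 10.15
|L(j5.4)| = 0.353 × 75.19 / 10.15 = 2.6139
20 log₁₀(2.6139) = 8.35 dB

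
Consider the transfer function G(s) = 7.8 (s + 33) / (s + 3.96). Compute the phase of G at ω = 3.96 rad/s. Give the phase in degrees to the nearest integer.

∠(j3.96 + 33) = arctan(3.96/33) = 6.84°
∠(j3.96 + 3.96) = arctan(3.96/3.96) = 45.00°
∠G(j3.96) = 6.84° − 45.00° = -38.16°

-38°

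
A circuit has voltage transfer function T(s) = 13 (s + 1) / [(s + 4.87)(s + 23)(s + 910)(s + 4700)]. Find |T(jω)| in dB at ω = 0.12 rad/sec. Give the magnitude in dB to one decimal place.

|j0.12 + 1| = √(0.12² + 1²) = 1.007
|j0.12 + 4.87| = √(0.12² + 4.87²) = 4.871
|j0.12 + 23| = √(0.12² + 23²) = 23
|j0.12 + 910| = √(0.12² + 910²) = 910
|j0.12 + 4700| = √(0.12² + 4700²) = 4700
|T(j0.12)| = 13 × 1.007 / (4.871 × 23 × 910 × 4700) = 2.7322e-08
20 log₁₀(2.7322e-08) = -151.27 dB

-151.3 dB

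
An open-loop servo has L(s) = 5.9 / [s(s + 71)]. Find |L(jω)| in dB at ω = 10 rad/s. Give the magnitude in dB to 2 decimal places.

-41.69 dB

|j10 + 71| = √(10² + 71²) = 71.7
|j10| = 10
|L(j10)| = 5.9 / (71.7 × 10) = 0.0082286
20 log₁₀(0.0082286) = -41.693 dB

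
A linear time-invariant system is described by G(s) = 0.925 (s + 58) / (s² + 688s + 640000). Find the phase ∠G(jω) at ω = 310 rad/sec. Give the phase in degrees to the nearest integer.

∠(j310 + 58) = arctan(310/58) = 79.40°
∠[(j310)² + 688(j310) + 640000] = ∠[5.439e+05 + j2.1328e+05] = 21.41°
∠G(j310) = 79.40° − 21.41° = 57.99°

58°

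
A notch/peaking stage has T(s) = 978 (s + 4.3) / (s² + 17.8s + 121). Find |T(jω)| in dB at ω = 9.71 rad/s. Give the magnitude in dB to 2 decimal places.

35.47 dB

|j9.71 + 4.3| = √(9.71² + 4.3²) = 10.62
|(j9.71)² + 17.8(j9.71) + 121| = |26.716 + j172.84| = 174.9
|T(j9.71)| = 978 × 10.62 / 174.9 = 59.385
20 log₁₀(59.385) = 35.474 dB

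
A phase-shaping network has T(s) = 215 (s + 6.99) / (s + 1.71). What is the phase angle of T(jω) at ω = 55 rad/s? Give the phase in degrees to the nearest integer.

-5°

∠(j55 + 6.99) = arctan(55/6.99) = 82.76°
∠(j55 + 1.71) = arctan(55/1.71) = 88.22°
∠T(j55) = 82.76° − 88.22° = -5.46°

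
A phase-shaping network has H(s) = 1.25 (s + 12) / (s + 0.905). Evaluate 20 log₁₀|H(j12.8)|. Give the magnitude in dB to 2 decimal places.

|j12.8 + 12| = √(12.8² + 12²) = 17.55
|j12.8 + 0.905| = √(12.8² + 0.905²) = 12.83
|H(j12.8)| = 1.25 × 17.55 / 12.83 = 1.7091
20 log₁₀(1.7091) = 4.656 dB

4.66 dB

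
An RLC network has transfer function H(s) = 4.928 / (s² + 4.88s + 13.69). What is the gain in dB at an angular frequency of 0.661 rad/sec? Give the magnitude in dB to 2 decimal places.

-8.84 dB

|(j0.661)² + 4.88(j0.661) + 13.69| = |13.253 + j3.2257| = 13.64
|H(j0.661)| = 4.928 / 13.64 = 0.36129
20 log₁₀(0.36129) = -8.843 dB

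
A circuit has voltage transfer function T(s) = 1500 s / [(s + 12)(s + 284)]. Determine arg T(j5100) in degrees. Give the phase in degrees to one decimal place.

∠(j5100) = 90.00°
∠(j5100 + 12) = arctan(5100/12) = 89.87°
∠(j5100 + 284) = arctan(5100/284) = 86.81°
∠T(j5100) = 90.00° − (89.87° + 86.81°) = -86.68°

-86.7 deg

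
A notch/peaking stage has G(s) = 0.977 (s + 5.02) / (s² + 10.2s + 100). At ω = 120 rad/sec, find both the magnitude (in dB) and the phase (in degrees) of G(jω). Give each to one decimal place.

|G| = -41.7 dB, ∠G = -87.5°

|j120 + 5.02| = √(120² + 5.02²) = 120.1
|(j120)² + 10.2(j120) + 100| = |-14300 + j1224| = 1.435e+04
|G(j120)| = 0.977 × 120.1 / 1.435e+04 = 0.0081759
20 log₁₀(0.0081759) = -41.75 dB
∠(j120 + 5.02) = arctan(120/5.02) = 87.60°
∠[(j120)² + 10.2(j120) + 100] = ∠[-14300 + j1224] = 175.11°
∠G(j120) = 87.60° − 175.11° = -87.50°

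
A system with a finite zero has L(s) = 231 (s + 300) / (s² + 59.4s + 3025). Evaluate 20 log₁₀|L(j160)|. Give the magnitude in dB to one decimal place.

10.1 dB

|j160 + 300| = √(160² + 300²) = 340
|(j160)² + 59.4(j160) + 3025| = |-22575 + j9504| = 2.449e+04
|L(j160)| = 231 × 340 / 2.449e+04 = 3.2065
20 log₁₀(3.2065) = 10.12 dB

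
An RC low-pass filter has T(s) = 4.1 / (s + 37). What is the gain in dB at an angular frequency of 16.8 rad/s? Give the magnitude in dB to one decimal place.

-19.9 dB

|j16.8 + 37| = √(16.8² + 37²) = 40.64
|T(j16.8)| = 4.1 / 40.64 = 0.1009
20 log₁₀(0.1009) = -19.92 dB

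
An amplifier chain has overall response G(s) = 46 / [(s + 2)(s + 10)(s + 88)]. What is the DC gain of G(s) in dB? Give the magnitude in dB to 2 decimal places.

-31.66 dB

G(0) = 46 / (2 × 10 × 88) = 0.026136
20 log₁₀(0.026136) = -31.655 dB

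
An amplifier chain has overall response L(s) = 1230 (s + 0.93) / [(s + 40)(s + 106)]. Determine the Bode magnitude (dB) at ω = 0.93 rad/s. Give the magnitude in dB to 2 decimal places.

-8.37 dB

|j0.93 + 0.93| = √(0.93² + 0.93²) = 1.315
|j0.93 + 40| = √(0.93² + 40²) = 40.01
|j0.93 + 106| = √(0.93² + 106²) = 106
|L(j0.93)| = 1230 × 1.315 / (40.01 × 106) = 0.38142
20 log₁₀(0.38142) = -8.372 dB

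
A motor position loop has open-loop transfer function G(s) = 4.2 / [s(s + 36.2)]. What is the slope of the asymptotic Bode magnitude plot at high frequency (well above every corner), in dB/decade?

With 0 zeros and 2 poles, the high-frequency asymptotic slope is 20 × (0 − 2) = -40 dB/decade.

-40 dB/decade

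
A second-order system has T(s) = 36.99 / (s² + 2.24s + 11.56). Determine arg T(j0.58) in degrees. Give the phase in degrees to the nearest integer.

∠[(j0.58)² + 2.24(j0.58) + 11.56] = ∠[11.224 + j1.2992] = 6.60°
∠T(j0.58) = −6.60° = -6.60°

-7°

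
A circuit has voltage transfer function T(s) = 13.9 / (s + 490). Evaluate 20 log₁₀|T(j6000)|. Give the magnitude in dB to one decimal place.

-52.7 dB

|j6000 + 490| = √(6000² + 490²) = 6020
|T(j6000)| = 13.9 / 6020 = 0.002309
20 log₁₀(0.002309) = -52.73 dB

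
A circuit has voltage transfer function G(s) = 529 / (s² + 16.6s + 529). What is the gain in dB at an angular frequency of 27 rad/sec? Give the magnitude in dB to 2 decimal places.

0.65 dB

|(j27)² + 16.6(j27) + 529| = |-200 + j448.2| = 490.8
|G(j27)| = 529 / 490.8 = 1.0778
20 log₁₀(1.0778) = 0.651 dB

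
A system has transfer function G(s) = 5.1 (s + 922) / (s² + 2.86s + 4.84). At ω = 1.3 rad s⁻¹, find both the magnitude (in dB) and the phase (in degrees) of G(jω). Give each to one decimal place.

|G| = 59.7 dB, ∠G = -49.6°

|j1.3 + 922| = √(1.3² + 922²) = 922
|(j1.3)² + 2.86(j1.3) + 4.84| = |3.15 + j3.718| = 4.873
|G(j1.3)| = 5.1 × 922 / 4.873 = 964.95
20 log₁₀(964.95) = 59.69 dB
∠(j1.3 + 922) = arctan(1.3/922) = 0.08°
∠[(j1.3)² + 2.86(j1.3) + 4.84] = ∠[3.15 + j3.718] = 49.73°
∠G(j1.3) = 0.08° − 49.73° = -49.65°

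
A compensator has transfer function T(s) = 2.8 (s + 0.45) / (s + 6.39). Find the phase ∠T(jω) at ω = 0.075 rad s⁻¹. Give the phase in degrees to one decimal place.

∠(j0.075 + 0.45) = arctan(0.075/0.45) = 9.46°
∠(j0.075 + 6.39) = arctan(0.075/6.39) = 0.67°
∠T(j0.075) = 9.46° − 0.67° = 8.79°

8.8°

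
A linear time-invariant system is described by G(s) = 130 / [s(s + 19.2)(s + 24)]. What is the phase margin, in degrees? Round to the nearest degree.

Gain crossover: |G(jω)| = 1 at ω ≈ 0.282 rad/sec.
∠G(j0.282) = −90° − arctan(0.282/19.2) − arctan(0.282/24) ≈ -91.52°
PM = 180° + (-91.52°) = 88.48°

88°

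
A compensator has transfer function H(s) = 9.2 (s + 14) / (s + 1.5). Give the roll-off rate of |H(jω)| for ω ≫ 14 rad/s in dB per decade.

0 dB/decade

With 1 zero and 1 pole, the high-frequency asymptotic slope is 20 × (1 − 1) = 0 dB/decade.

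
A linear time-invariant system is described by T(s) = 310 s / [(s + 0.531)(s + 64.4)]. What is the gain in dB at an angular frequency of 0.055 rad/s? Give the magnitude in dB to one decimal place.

-6.1 dB

|j0.055| = 0.055
|j0.055 + 0.531| = √(0.055² + 0.531²) = 0.5338
|j0.055 + 64.4| = √(0.055² + 64.4²) = 64.4
|T(j0.055)| = 310 × 0.055 / (0.5338 × 64.4) = 0.49594
20 log₁₀(0.49594) = -6.09 dB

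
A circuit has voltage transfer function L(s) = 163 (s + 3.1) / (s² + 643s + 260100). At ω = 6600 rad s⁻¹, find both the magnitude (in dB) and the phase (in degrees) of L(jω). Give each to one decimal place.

|L| = -32.1 dB, ∠L = -84.4°

|j6600 + 3.1| = √(6600² + 3.1²) = 6600
|(j6600)² + 643(j6600) + 260100| = |-4.33e+07 + j4.2438e+06| = 4.351e+07
|L(j6600)| = 163 × 6600 / 4.351e+07 = 0.024727
20 log₁₀(0.024727) = -32.14 dB
∠(j6600 + 3.1) = arctan(6600/3.1) = 89.97°
∠[(j6600)² + 643(j6600) + 260100] = ∠[-4.33e+07 + j4.2438e+06] = 174.40°
∠L(j6600) = 89.97° − 174.40° = -84.43°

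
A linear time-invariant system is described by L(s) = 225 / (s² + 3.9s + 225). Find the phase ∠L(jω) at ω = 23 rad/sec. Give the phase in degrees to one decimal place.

-163.6°

∠[(j23)² + 3.9(j23) + 225] = ∠[-304 + j89.7] = 163.56°
∠L(j23) = −163.56° = -163.56°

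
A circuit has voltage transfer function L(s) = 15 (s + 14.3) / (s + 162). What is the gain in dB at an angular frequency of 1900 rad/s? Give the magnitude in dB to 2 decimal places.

23.49 dB

|j1900 + 14.3| = √(1900² + 14.3²) = 1900
|j1900 + 162| = √(1900² + 162²) = 1907
|L(j1900)| = 15 × 1900 / 1907 = 14.946
20 log₁₀(14.946) = 23.491 dB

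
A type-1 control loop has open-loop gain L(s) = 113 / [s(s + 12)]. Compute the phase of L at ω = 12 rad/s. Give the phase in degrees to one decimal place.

-135.0°

∠(j12 + 12) = arctan(12/12) = 45.00°
∠(j12) = 90.00°
∠L(j12) = − (45.00° + 90.00°) = -135.00°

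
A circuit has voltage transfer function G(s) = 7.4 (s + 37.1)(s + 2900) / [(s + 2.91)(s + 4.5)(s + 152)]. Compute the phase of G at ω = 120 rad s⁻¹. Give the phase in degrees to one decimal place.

∠(j120 + 37.1) = arctan(120/37.1) = 72.82°
∠(j120 + 2900) = arctan(120/2900) = 2.37°
∠(j120 + 2.91) = arctan(120/2.91) = 88.61°
∠(j120 + 4.5) = arctan(120/4.5) = 87.85°
∠(j120 + 152) = arctan(120/152) = 38.29°
∠G(j120) = 72.82° + 2.37° − (88.61° + 87.85° + 38.29°) = -139.56°

-139.6°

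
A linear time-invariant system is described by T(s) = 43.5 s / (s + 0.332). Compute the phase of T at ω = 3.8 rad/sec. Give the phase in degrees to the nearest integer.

∠(j3.8) = 90.00°
∠(j3.8 + 0.332) = arctan(3.8/0.332) = 85.01°
∠T(j3.8) = 90.00° − 85.01° = 4.99°

5°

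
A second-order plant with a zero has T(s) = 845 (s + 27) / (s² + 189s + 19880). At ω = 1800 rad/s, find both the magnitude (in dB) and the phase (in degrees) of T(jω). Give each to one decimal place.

|j1800 + 27| = √(1800² + 27²) = 1800
|(j1800)² + 189(j1800) + 19880| = |-3.2201e+06 + j3.402e+05| = 3.238e+06
|T(j1800)| = 845 × 1800 / 3.238e+06 = 0.46978
20 log₁₀(0.46978) = -6.56 dB
∠(j1800 + 27) = arctan(1800/27) = 89.14°
∠[(j1800)² + 189(j1800) + 19880] = ∠[-3.2201e+06 + j3.402e+05] = 173.97°
∠T(j1800) = 89.14° − 173.97° = -84.83°

|T| = -6.6 dB, ∠T = -84.8 deg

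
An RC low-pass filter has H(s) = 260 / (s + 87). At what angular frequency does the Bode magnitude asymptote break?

The single real pole at s = −87 gives a corner at ω = 87 rad/s.

87 rad/s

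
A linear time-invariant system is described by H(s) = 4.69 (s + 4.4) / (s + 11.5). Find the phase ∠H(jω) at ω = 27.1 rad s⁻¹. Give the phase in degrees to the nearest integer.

14°

∠(j27.1 + 4.4) = arctan(27.1/4.4) = 80.78°
∠(j27.1 + 11.5) = arctan(27.1/11.5) = 67.01°
∠H(j27.1) = 80.78° − 67.01° = 13.77°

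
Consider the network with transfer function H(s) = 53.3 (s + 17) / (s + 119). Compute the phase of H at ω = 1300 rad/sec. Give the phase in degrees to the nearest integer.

∠(j1300 + 17) = arctan(1300/17) = 89.25°
∠(j1300 + 119) = arctan(1300/119) = 84.77°
∠H(j1300) = 89.25° − 84.77° = 4.48°

4 deg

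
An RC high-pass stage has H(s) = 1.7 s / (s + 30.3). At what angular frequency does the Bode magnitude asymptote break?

The single real pole at s = −30.3 gives a corner at ω = 30.3 rad s⁻¹.

30.3 rad s⁻¹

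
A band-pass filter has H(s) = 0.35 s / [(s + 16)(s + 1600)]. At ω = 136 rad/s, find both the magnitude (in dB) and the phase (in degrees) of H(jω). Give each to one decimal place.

|j136| = 136
|j136 + 16| = √(136² + 16²) = 136.9
|j136 + 1600| = √(136² + 1600²) = 1606
|H(j136)| = 0.35 × 136 / (136.9 × 1606) = 0.00021647
20 log₁₀(0.00021647) = -73.29 dB
∠(j136) = 90.00°
∠(j136 + 16) = arctan(136/16) = 83.29°
∠(j136 + 1600) = arctan(136/1600) = 4.86°
∠H(j136) = 90.00° − (83.29° + 4.86°) = 1.85°

|H| = -73.3 dB, ∠H = 1.9°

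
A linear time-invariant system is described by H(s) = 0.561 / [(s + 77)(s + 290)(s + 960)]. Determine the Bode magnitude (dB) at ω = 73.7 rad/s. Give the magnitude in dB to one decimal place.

-154.8 dB

|j73.7 + 77| = √(73.7² + 77²) = 106.6
|j73.7 + 290| = √(73.7² + 290²) = 299.2
|j73.7 + 960| = √(73.7² + 960²) = 962.8
|H(j73.7)| = 0.561 / (106.6 × 299.2 × 962.8) = 1.8269e-08
20 log₁₀(1.8269e-08) = -154.77 dB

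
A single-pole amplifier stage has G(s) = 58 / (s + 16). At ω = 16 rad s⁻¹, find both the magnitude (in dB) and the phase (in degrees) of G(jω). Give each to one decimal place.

|j16 + 16| = √(16² + 16²) = 22.63
|G(j16)| = 58 / 22.63 = 2.5633
20 log₁₀(2.5633) = 8.18 dB
∠(j16 + 16) = arctan(16/16) = 45.00°
∠G(j16) = −45.00° = -45.00°

|G| = 8.2 dB, ∠G = -45.0°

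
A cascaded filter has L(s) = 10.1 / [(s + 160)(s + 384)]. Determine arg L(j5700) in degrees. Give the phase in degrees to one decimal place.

-174.5°

∠(j5700 + 160) = arctan(5700/160) = 88.39°
∠(j5700 + 384) = arctan(5700/384) = 86.15°
∠L(j5700) = − (88.39° + 86.15°) = -174.54°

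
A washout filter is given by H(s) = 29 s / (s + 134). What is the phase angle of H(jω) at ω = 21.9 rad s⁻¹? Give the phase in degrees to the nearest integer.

81°

∠(j21.9) = 90.00°
∠(j21.9 + 134) = arctan(21.9/134) = 9.28°
∠H(j21.9) = 90.00° − 9.28° = 80.72°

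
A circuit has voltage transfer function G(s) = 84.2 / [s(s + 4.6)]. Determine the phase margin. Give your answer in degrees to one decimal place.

28.1°

Gain crossover: |G(jω)| = 1 at ω ≈ 8.62 rad s⁻¹.
∠G(j8.62) = −90° − arctan(8.62/4.6) ≈ -151.91°
PM = 180° + (-151.91°) = 28.09°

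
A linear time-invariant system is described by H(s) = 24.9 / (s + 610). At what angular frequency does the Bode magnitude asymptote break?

610 rad/s

The single real pole at s = −610 gives a corner at ω = 610 rad/s.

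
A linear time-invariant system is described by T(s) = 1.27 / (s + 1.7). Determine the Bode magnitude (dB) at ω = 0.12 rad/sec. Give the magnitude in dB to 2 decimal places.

-2.55 dB

|j0.12 + 1.7| = √(0.12² + 1.7²) = 1.704
|T(j0.12)| = 1.27 / 1.704 = 0.7452
20 log₁₀(0.7452) = -2.554 dB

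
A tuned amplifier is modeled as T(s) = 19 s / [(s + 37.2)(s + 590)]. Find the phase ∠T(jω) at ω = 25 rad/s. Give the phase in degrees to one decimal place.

∠(j25) = 90.00°
∠(j25 + 37.2) = arctan(25/37.2) = 33.90°
∠(j25 + 590) = arctan(25/590) = 2.43°
∠T(j25) = 90.00° − (33.90° + 2.43°) = 53.67°

53.7°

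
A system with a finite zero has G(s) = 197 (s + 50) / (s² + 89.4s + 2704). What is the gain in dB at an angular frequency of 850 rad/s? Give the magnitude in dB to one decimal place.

|j850 + 50| = √(850² + 50²) = 851.5
|(j850)² + 89.4(j850) + 2704| = |-7.198e+05 + j75990| = 7.238e+05
|G(j850)| = 197 × 851.5 / 7.238e+05 = 0.23175
20 log₁₀(0.23175) = -12.70 dB

-12.7 dB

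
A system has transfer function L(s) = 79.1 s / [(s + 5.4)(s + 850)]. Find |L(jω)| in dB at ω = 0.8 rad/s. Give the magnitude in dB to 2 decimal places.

-37.31 dB

|j0.8| = 0.8
|j0.8 + 5.4| = √(0.8² + 5.4²) = 5.459
|j0.8 + 850| = √(0.8² + 850²) = 850
|L(j0.8)| = 79.1 × 0.8 / (5.459 × 850) = 0.013638
20 log₁₀(0.013638) = -37.305 dB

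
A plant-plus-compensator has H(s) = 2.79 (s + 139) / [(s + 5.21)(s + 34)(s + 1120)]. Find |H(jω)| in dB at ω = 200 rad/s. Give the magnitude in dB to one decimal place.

-96.6 dB

|j200 + 139| = √(200² + 139²) = 243.6
|j200 + 5.21| = √(200² + 5.21²) = 200.1
|j200 + 34| = √(200² + 34²) = 202.9
|j200 + 1120| = √(200² + 1120²) = 1138
|H(j200)| = 2.79 × 243.6 / (200.1 × 202.9 × 1138) = 1.4716e-05
20 log₁₀(1.4716e-05) = -96.64 dB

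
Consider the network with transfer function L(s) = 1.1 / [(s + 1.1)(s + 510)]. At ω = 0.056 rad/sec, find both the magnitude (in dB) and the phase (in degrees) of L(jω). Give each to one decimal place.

|j0.056 + 1.1| = √(0.056² + 1.1²) = 1.101
|j0.056 + 510| = √(0.056² + 510²) = 510
|L(j0.056)| = 1.1 / (1.101 × 510) = 0.0019582
20 log₁₀(0.0019582) = -54.16 dB
∠(j0.056 + 1.1) = arctan(0.056/1.1) = 2.91°
∠(j0.056 + 510) = arctan(0.056/510) = 0.01°
∠L(j0.056) = − (2.91° + 0.01°) = -2.92°

|L| = -54.2 dB, ∠L = -2.9°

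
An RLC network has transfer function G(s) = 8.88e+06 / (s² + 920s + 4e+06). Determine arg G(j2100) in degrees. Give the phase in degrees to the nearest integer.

-102 deg

∠[(j2100)² + 920(j2100) + 4e+06] = ∠[-4.1e+05 + j1.932e+06] = 101.98°
∠G(j2100) = −101.98° = -101.98°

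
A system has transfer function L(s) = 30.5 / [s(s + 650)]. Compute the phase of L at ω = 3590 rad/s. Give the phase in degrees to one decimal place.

∠(j3590 + 650) = arctan(3590/650) = 79.74°
∠(j3590) = 90.00°
∠L(j3590) = − (79.74° + 90.00°) = -169.74°

-169.7°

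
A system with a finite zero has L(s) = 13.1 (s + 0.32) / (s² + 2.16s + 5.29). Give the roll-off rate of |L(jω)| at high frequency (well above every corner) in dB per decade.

-20 dB/decade

With 1 zero and 2 poles, the high-frequency asymptotic slope is 20 × (1 − 2) = -20 dB/decade.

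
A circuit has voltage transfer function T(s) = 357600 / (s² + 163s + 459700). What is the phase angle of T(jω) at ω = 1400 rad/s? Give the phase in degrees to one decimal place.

∠[(j1400)² + 163(j1400) + 459700] = ∠[-1.5003e+06 + j2.282e+05] = 171.35°
∠T(j1400) = −171.35° = -171.35°

-171.4°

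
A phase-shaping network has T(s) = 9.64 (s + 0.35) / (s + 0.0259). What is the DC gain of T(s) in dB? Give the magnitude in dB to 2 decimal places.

42.30 dB

T(0) = 9.64 × 0.35 / 0.0259 = 130.27
20 log₁₀(130.27) = 42.297 dB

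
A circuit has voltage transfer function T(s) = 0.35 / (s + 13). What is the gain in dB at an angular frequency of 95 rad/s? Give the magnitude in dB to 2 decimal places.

|j95 + 13| = √(95² + 13²) = 95.89
|T(j95)| = 0.35 / 95.89 = 0.0036502
20 log₁₀(0.0036502) = -48.754 dB

-48.75 dB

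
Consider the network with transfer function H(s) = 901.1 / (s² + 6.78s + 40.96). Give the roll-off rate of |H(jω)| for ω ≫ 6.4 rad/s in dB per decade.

-40 dB/decade

With 0 zeros and 2 poles, the high-frequency asymptotic slope is 20 × (0 − 2) = -40 dB/decade.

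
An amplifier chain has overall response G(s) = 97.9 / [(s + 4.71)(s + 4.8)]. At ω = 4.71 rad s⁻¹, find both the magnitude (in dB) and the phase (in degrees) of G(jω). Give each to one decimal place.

|j4.71 + 4.71| = √(4.71² + 4.71²) = 6.661
|j4.71 + 4.8| = √(4.71² + 4.8²) = 6.725
|G(j4.71)| = 97.9 / (6.661 × 6.725) = 2.1856
20 log₁₀(2.1856) = 6.79 dB
∠(j4.71 + 4.71) = arctan(4.71/4.71) = 45.00°
∠(j4.71 + 4.8) = arctan(4.71/4.8) = 44.46°
∠G(j4.71) = − (45.00° + 44.46°) = -89.46°

|G| = 6.8 dB, ∠G = -89.5°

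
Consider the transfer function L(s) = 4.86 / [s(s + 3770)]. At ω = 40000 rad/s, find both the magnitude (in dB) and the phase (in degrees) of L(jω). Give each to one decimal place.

|j40000 + 3770| = √(40000² + 3770²) = 4.018e+04
|j40000| = 4e+04
|L(j40000)| = 4.86 / (4.018e+04 × 4e+04) = 3.0241e-09
20 log₁₀(3.0241e-09) = -170.39 dB
∠(j40000 + 3770) = arctan(40000/3770) = 84.62°
∠(j40000) = 90.00°
∠L(j40000) = − (84.62° + 90.00°) = -174.62°

|L| = -170.4 dB, ∠L = -174.6°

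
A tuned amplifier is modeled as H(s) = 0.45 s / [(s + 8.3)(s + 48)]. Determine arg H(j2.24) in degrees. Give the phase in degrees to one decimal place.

∠(j2.24) = 90.00°
∠(j2.24 + 8.3) = arctan(2.24/8.3) = 15.10°
∠(j2.24 + 48) = arctan(2.24/48) = 2.67°
∠H(j2.24) = 90.00° − (15.10° + 2.67°) = 72.22°

72.2°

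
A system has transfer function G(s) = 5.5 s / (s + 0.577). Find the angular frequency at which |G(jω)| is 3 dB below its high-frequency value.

For a single-pole high-pass, the −3 dB point is at the pole: ω = 0.577 rad/sec.

0.577 rad/sec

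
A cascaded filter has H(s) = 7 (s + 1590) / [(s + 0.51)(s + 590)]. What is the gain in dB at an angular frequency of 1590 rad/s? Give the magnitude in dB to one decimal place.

|j1590 + 1590| = √(1590² + 1590²) = 2249
|j1590 + 0.51| = √(1590² + 0.51²) = 1590
|j1590 + 590| = √(1590² + 590²) = 1696
|H(j1590)| = 7 × 2249 / (1590 × 1696) = 0.0058372
20 log₁₀(0.0058372) = -44.68 dB

-44.7 dB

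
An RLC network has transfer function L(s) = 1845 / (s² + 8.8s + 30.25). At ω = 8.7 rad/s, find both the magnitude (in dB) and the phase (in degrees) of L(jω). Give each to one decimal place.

|(j8.7)² + 8.8(j8.7) + 30.25| = |-45.44 + j76.56| = 89.03
|L(j8.7)| = 1845 / 89.03 = 20.724
20 log₁₀(20.724) = 26.33 dB
∠[(j8.7)² + 8.8(j8.7) + 30.25] = ∠[-45.44 + j76.56] = 120.69°
∠L(j8.7) = −120.69° = -120.69°

|L| = 26.3 dB, ∠L = -120.7°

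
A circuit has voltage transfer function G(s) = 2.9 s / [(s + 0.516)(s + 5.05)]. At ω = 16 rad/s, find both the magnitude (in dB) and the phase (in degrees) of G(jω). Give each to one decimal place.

|G| = -15.3 dB, ∠G = -70.6°

|j16| = 16
|j16 + 0.516| = √(16² + 0.516²) = 16.01
|j16 + 5.05| = √(16² + 5.05²) = 16.78
|G(j16)| = 2.9 × 16 / (16.01 × 16.78) = 0.17276
20 log₁₀(0.17276) = -15.25 dB
∠(j16) = 90.00°
∠(j16 + 0.516) = arctan(16/0.516) = 88.15°
∠(j16 + 5.05) = arctan(16/5.05) = 72.48°
∠G(j16) = 90.00° − (88.15° + 72.48°) = -70.64°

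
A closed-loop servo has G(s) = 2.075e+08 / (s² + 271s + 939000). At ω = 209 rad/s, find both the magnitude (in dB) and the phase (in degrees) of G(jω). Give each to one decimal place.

|G| = 47.3 dB, ∠G = -3.6 deg

|(j209)² + 271(j209) + 939000| = |8.9532e+05 + j56639| = 8.971e+05
|G(j209)| = 2.075e+08 / 8.971e+05 = 231.3
20 log₁₀(231.3) = 47.28 dB
∠[(j209)² + 271(j209) + 939000] = ∠[8.9532e+05 + j56639] = 3.62°
∠G(j209) = −3.62° = -3.62°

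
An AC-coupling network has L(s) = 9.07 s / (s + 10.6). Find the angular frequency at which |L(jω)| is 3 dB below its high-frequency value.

10.6 rad s⁻¹

For a single-pole high-pass, the −3 dB point is at the pole: ω = 10.6 rad s⁻¹.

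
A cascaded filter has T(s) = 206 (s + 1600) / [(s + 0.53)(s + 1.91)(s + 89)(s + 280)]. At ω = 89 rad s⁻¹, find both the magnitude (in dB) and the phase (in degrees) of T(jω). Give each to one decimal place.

|j89 + 1600| = √(89² + 1600²) = 1602
|j89 + 0.53| = √(89² + 0.53²) = 89
|j89 + 1.91| = √(89² + 1.91²) = 89.02
|j89 + 89| = √(89² + 89²) = 125.9
|j89 + 280| = √(89² + 280²) = 293.8
|T(j89)| = 206 × 1602 / (89 × 89.02 × 125.9 × 293.8) = 0.0011267
20 log₁₀(0.0011267) = -58.96 dB
∠(j89 + 1600) = arctan(89/1600) = 3.18°
∠(j89 + 0.53) = arctan(89/0.53) = 89.66°
∠(j89 + 1.91) = arctan(89/1.91) = 88.77°
∠(j89 + 89) = arctan(89/89) = 45.00°
∠(j89 + 280) = arctan(89/280) = 17.63°
∠T(j89) = 3.18° − (89.66° + 88.77° + 45.00° + 17.63°) = -237.88°

|T| = -59.0 dB, ∠T = -237.9 deg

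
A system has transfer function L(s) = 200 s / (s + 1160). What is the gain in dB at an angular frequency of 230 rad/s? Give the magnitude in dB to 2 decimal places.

31.80 dB

|j230| = 230
|j230 + 1160| = √(230² + 1160²) = 1183
|L(j230)| = 200 × 230 / 1183 = 38.898
20 log₁₀(38.898) = 31.799 dB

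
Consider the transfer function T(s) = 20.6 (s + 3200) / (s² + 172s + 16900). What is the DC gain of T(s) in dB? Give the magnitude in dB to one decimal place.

T(0) = 20.6 × 3200 / 16900 = 3.9006
20 log₁₀(3.9006) = 11.82 dB

11.8 dB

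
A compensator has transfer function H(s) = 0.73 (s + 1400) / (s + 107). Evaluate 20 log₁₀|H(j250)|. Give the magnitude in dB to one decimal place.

11.6 dB

|j250 + 1400| = √(250² + 1400²) = 1422
|j250 + 107| = √(250² + 107²) = 271.9
|H(j250)| = 0.73 × 1422 / 271.9 = 3.8177
20 log₁₀(3.8177) = 11.64 dB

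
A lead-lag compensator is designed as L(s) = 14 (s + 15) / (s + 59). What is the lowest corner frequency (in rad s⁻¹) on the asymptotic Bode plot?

Break frequencies occur at each pole and zero magnitude: 15 rad s⁻¹, 59 rad s⁻¹.
The lowest is 15 rad s⁻¹.

15 rad s⁻¹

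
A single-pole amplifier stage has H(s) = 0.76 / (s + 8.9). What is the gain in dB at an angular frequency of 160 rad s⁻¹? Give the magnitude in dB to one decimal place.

|j160 + 8.9| = √(160² + 8.9²) = 160.2
|H(j160)| = 0.76 / 160.2 = 0.0047427
20 log₁₀(0.0047427) = -46.48 dB

-46.5 dB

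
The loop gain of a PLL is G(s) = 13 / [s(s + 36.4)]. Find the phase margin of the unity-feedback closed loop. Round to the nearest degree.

89°

Gain crossover: |G(jω)| = 1 at ω ≈ 0.357 rad/sec.
∠G(j0.357) = −90° − arctan(0.357/36.4) ≈ -90.56°
PM = 180° + (-90.56°) = 89.44°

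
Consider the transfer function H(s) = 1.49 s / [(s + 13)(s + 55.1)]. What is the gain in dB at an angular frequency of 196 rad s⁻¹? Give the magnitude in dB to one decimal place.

|j196| = 196
|j196 + 13| = √(196² + 13²) = 196.4
|j196 + 55.1| = √(196² + 55.1²) = 203.6
|H(j196)| = 1.49 × 196 / (196.4 × 203.6) = 0.0073023
20 log₁₀(0.0073023) = -42.73 dB

-42.7 dB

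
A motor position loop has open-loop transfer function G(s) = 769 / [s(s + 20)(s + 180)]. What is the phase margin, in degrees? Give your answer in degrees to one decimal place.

89.3 deg

Gain crossover: |G(jω)| = 1 at ω ≈ 0.214 rad s⁻¹.
∠G(j0.214) = −90° − arctan(0.214/20) − arctan(0.214/180) ≈ -90.68°
PM = 180° + (-90.68°) = 89.32°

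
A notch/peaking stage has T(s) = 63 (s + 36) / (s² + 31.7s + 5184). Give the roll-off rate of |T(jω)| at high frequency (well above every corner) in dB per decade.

With 1 zero and 2 poles, the high-frequency asymptotic slope is 20 × (1 − 2) = -20 dB/decade.

-20 dB/decade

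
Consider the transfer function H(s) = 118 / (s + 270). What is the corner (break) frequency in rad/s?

The single real pole at s = −270 gives a corner at ω = 270 rad/s.

270 rad/s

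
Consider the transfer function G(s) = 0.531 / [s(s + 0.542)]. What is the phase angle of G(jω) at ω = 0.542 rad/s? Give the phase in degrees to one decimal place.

-135.0°

∠(j0.542 + 0.542) = arctan(0.542/0.542) = 45.00°
∠(j0.542) = 90.00°
∠G(j0.542) = − (45.00° + 90.00°) = -135.00°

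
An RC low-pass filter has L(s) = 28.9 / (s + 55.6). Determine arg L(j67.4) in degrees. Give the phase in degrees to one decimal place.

∠(j67.4 + 55.6) = arctan(67.4/55.6) = 50.48°
∠L(j67.4) = −50.48° = -50.48°

-50.5°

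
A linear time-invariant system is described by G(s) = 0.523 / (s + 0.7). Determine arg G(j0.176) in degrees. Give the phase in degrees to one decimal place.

-14.1°

∠(j0.176 + 0.7) = arctan(0.176/0.7) = 14.11°
∠G(j0.176) = −14.11° = -14.11°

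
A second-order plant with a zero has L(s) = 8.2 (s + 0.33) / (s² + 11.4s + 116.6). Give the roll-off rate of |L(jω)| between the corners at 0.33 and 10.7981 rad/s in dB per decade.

In this band the factors already past their corner are: zero at 0.33; net slope = 20 dB/decade.

20 dB/decade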